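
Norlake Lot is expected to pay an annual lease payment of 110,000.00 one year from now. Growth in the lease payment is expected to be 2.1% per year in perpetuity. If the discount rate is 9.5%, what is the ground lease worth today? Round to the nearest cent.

1486486.49

Growing perpetuity: P = D₁ / (r − g) = 110,000.0000 / (0.095 − 0.021) = 1,486,486.49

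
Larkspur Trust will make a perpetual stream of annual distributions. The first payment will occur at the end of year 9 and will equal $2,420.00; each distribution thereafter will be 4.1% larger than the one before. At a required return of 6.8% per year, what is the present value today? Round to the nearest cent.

Value at end of year 8: C₁ / (r − g) = $2,420.00 / (0.068 − 0.041) = $89,629.6296
Discount to today: PV = $89,629.6296 / (1 + 0.068)^8 = $89,629.6296 / 1.692661 = $52,951.90

$52951.90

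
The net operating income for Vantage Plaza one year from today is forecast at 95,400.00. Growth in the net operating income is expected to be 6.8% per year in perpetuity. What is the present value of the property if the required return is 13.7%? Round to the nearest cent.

Growing perpetuity: P = D₁ / (r − g) = 95,400.0000 / (0.137 − 0.068) = 1,382,608.70

1382608.70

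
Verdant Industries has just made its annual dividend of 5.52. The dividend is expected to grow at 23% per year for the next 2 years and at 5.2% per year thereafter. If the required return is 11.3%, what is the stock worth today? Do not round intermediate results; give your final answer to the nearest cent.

129.11

D_1 = 6.78960
D_2 = 8.35121
Terminal value at year 2: TV = D_2×(1+g_2)/(r−g_2) = 8.78547/0.061 = 144.02411
P_0 = D_1/(1+r)^1 + D_2/(1+r)^2 + TV/(1+r)^2
    = 6.10027 + 6.74154 + 116.26390 = 129.10570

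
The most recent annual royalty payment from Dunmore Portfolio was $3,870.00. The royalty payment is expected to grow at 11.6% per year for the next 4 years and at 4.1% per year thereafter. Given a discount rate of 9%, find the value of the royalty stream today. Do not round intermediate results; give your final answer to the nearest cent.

D_1 = 4318.92000
D_2 = 4819.91472
D_3 = 5379.02483
D_4 = 6002.99171
Terminal value at year 4: TV = D_4×(1+g_2)/(r−g_2) = 6249.11437/0.049 = 127532.94628
P_0 = D_1/(1+r)^1 + D_2/(1+r)^2 + D_3/(1+r)^3 + D_4/(1+r)^4 + TV/(1+r)^4
    = 3962.31193 + 4056.82579 + 4153.59411 + 4252.67067 + 90347.55438 = 106772.95688

$106772.96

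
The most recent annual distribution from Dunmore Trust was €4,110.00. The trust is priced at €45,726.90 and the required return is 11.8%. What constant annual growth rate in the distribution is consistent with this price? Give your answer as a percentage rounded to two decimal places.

P = D₀(1+g)/(r−g) ⇒ P(r−g) = D₀(1+g) ⇒ g(P+D₀) = P·r − D₀
g = (P·r − D₀)/(P + D₀) = (€45,726.90×0.118 − €4,110.00) / (€45,726.90 + €4,110.00) = 0.025800

2.58%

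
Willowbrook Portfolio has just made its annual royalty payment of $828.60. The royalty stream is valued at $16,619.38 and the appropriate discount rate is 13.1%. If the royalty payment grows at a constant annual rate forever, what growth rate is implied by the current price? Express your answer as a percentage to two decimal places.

7.73%

P = D₀(1+g)/(r−g) ⇒ P(r−g) = D₀(1+g) ⇒ g(P+D₀) = P·r − D₀
g = (P·r − D₀)/(P + D₀) = ($16,619.38×0.131 − $828.60) / ($16,619.38 + $828.60) = 0.077289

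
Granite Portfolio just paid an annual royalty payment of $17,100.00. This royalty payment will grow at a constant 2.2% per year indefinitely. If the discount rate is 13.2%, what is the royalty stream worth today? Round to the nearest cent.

$158874.55

D₁ = D₀ × (1 + g) = $17,100.00 × 1.022 = $17,476.2000
Growing perpetuity: P = D₁ / (r − g) = $17,476.2000 / (0.132 − 0.022) = $158,874.55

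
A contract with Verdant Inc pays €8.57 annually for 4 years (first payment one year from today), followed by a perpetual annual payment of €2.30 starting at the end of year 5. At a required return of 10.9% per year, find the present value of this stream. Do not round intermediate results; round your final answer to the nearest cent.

€40.59

PV of 4-year annuity: €8.57 × [1 − (1+0.109)^−4] / 0.109 = 26.64483
Perpetuity value at year 4: €2.30 / 0.109 = 21.10092
PV of perpetuity: 21.10092 / (1+0.109)^4 = 13.95003
Total PV = 26.64483 + 13.95003 = 40.59486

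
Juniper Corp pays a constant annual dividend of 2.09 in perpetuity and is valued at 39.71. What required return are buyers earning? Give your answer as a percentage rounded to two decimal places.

5.26%

P = C/r ⇒ r = C/P = 2.09/39.71 = 0.052632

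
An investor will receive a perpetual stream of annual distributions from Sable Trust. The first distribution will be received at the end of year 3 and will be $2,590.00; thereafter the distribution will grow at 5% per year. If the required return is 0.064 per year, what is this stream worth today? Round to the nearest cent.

$163413.70

Value at end of year 2: C₁ / (r − g) = $2,590.00 / (0.064 − 0.05) = $185,000.0000
Discount to today: PV = $185,000.0000 / (1 + 0.064)^2 = $185,000.0000 / 1.132096 = $163,413.70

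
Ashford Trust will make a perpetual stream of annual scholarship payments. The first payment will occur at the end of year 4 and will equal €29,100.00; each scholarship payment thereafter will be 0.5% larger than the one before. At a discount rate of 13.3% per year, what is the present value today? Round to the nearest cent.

Value at end of year 3: C₁ / (r − g) = €29,100.00 / (0.133 − 0.005) = €227,343.7500
Discount to today: PV = €227,343.7500 / (1 + 0.133)^3 = €227,343.7500 / 1.454420 = €156,312.35

€156312.35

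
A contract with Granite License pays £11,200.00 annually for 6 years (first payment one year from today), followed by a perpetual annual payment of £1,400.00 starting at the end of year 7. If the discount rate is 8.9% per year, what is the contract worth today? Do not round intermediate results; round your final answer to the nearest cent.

PV of 6-year annuity: £11,200.00 × [1 − (1+0.089)^−6] / 0.089 = 50392.43718
Perpetuity value at year 6: £1,400.00 / 0.089 = 15730.33708
PV of perpetuity: 15730.33708 / (1+0.089)^6 = 9431.28243
Total PV = 50392.43718 + 9431.28243 = 59823.71961

£59823.72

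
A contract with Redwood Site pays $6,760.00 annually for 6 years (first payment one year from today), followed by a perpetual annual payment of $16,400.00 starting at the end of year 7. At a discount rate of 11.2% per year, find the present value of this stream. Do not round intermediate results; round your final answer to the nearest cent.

PV of 6-year annuity: $6,760.00 × [1 − (1+0.112)^−6] / 0.112 = 28434.41836
Perpetuity value at year 6: $16,400.00 / 0.112 = 146428.57143
PV of perpetuity: 146428.57143 / (1+0.112)^6 = 77445.66297
Total PV = 28434.41836 + 77445.66297 = 105880.08134

$105880.08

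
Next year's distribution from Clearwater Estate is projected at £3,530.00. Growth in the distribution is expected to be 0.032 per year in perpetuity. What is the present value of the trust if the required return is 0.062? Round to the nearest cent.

Growing perpetuity: P = D₁ / (r − g) = £3,530.0000 / (0.062 − 0.032) = £117,666.67

£117666.67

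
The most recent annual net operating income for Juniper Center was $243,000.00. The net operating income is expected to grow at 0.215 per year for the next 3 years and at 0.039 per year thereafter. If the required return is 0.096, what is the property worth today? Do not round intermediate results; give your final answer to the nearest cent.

$6933614.12

D_1 = 295245.00000
D_2 = 358722.67500
D_3 = 435848.05013
Terminal value at year 3: TV = D_3×(1+g_2)/(r−g_2) = 452846.12408/0.057 = 7944668.84351
P_0 = D_1/(1+r)^1 + D_2/(1+r)^2 + D_3/(1+r)^3 + TV/(1+r)^3
    = 269384.12409 + 298632.94778 + 331057.51054 + 6034539.53424 = 6933614.11664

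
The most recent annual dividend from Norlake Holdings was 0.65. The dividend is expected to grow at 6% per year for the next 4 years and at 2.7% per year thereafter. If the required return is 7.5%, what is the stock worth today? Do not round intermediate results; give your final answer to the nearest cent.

D_1 = 0.68900
D_2 = 0.73034
D_3 = 0.77416
D_4 = 0.82061
Terminal value at year 4: TV = D_4×(1+g_2)/(r−g_2) = 0.84277/0.048 = 17.55764
P_0 = D_1/(1+r)^1 + D_2/(1+r)^2 + D_3/(1+r)^3 + D_4/(1+r)^4 + TV/(1+r)^4
    = 0.64093 + 0.63199 + 0.62317 + 0.61447 + 13.14717 = 15.65773

15.66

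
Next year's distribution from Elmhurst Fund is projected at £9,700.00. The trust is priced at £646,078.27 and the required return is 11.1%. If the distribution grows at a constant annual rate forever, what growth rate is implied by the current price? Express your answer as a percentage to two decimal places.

P = D₁/(r−g) ⇒ g = r − D₁/P = 0.111 − £9,700.00/£646,078.27 = 0.095986

9.60%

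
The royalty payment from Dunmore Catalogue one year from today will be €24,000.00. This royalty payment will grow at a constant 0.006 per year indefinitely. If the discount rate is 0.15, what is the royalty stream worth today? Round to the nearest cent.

€166666.67

Growing perpetuity: P = D₁ / (r − g) = €24,000.0000 / (0.15 − 0.006) = €166,666.67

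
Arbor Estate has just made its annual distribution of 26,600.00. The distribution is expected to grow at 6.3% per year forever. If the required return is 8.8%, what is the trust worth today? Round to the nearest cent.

1131032.00

D₁ = D₀ × (1 + g) = 26,600.00 × 1.063 = 28,275.8000
Growing perpetuity: P = D₁ / (r − g) = 28,275.8000 / (0.088 − 0.063) = 1,131,032.00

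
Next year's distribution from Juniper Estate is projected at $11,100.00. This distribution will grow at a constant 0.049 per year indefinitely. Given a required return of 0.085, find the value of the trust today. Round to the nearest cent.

Growing perpetuity: P = D₁ / (r − g) = $11,100.0000 / (0.085 − 0.049) = $308,333.33

$308333.33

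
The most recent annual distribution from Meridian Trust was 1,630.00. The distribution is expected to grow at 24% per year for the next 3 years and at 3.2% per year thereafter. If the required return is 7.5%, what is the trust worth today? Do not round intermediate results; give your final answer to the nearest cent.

D_1 = 2021.20000
D_2 = 2506.28800
D_3 = 3107.79712
Terminal value at year 3: TV = D_3×(1+g_2)/(r−g_2) = 3207.24663/0.043 = 74587.13088
P_0 = D_1/(1+r)^1 + D_2/(1+r)^2 + D_3/(1+r)^3 + TV/(1+r)^3
    = 1880.18605 + 2168.77274 + 2501.65414 + 60039.69935 = 66590.31228

66590.31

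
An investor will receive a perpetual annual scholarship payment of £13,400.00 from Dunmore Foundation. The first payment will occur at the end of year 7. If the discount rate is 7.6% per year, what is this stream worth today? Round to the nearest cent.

£113610.27

Value at end of year 6: C / r = £13,400.00 / 0.076 = £176,315.7895
Discount to today: PV = £176,315.7895 / (1 + 0.076)^6 = £176,315.7895 / 1.551935 = £113,610.27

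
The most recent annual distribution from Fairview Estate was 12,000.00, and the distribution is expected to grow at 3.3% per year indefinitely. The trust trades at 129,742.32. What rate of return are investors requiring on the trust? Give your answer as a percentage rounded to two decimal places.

D₁ = 12,000.00 × 1.033 = 12,396.0000
P = D₁/(r − g) ⇒ r = D₁/P + g = 12,396.0000/129,742.32 + 0.033 = 0.095543 + 0.033 = 0.128543

12.85%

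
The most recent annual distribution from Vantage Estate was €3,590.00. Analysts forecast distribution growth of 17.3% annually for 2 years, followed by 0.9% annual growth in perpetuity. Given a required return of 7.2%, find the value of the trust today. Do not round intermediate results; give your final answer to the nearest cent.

D_1 = 4211.07000
D_2 = 4939.58511
Terminal value at year 2: TV = D_2×(1+g_2)/(r−g_2) = 4984.04138/0.063 = 79111.76787
P_0 = D_1/(1+r)^1 + D_2/(1+r)^2 + TV/(1+r)^2
    = 3928.23694 + 4298.34135 + 68841.68930 = 77068.26759

€77068.27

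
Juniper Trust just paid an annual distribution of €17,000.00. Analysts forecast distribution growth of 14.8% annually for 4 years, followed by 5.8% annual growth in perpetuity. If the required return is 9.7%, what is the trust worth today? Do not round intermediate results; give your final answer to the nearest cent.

D_1 = 19516.00000
D_2 = 22404.36800
D_3 = 25720.21446
D_4 = 29526.80620
Terminal value at year 4: TV = D_4×(1+g_2)/(r−g_2) = 31239.36096/0.039 = 801009.25550
P_0 = D_1/(1+r)^1 + D_2/(1+r)^2 + D_3/(1+r)^3 + D_4/(1+r)^4 + TV/(1+r)^4
    = 17790.33728 + 18617.41769 + 19482.94941 + 20388.72008 + 553109.38052 = 629388.80498

€629388.80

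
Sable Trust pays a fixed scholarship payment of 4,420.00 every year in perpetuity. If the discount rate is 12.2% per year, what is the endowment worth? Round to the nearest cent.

36229.51

Level perpetuity: PV = C / r = 4,420.00 / 0.122 = 36,229.51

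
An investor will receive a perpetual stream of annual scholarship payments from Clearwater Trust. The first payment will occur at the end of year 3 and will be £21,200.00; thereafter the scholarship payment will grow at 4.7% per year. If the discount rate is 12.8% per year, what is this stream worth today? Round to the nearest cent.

Value at end of year 2: C₁ / (r − g) = £21,200.00 / (0.128 − 0.047) = £261,728.3951
Discount to today: PV = £261,728.3951 / (1 + 0.128)^2 = £261,728.3951 / 1.272384 = £205,699.22

£205699.22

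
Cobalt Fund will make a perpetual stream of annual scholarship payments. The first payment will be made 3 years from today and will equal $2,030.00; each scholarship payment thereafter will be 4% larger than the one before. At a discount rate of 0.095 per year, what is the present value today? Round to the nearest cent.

$30782.59

Value at end of year 2: C₁ / (r − g) = $2,030.00 / (0.095 − 0.04) = $36,909.0909
Discount to today: PV = $36,909.0909 / (1 + 0.095)^2 = $36,909.0909 / 1.199025 = $30,782.59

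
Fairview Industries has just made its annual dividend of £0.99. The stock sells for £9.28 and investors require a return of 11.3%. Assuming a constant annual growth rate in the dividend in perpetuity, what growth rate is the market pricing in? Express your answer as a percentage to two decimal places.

P = D₀(1+g)/(r−g) ⇒ P(r−g) = D₀(1+g) ⇒ g(P+D₀) = P·r − D₀
g = (P·r − D₀)/(P + D₀) = (£9.28×0.113 − £0.99) / (£9.28 + £0.99) = 0.005710

0.57%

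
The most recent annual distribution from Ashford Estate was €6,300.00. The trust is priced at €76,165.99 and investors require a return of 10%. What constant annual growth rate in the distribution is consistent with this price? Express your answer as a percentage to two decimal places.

P = D₀(1+g)/(r−g) ⇒ P(r−g) = D₀(1+g) ⇒ g(P+D₀) = P·r − D₀
g = (P·r − D₀)/(P + D₀) = (€76,165.99×0.1 − €6,300.00) / (€76,165.99 + €6,300.00) = 0.015965

1.60%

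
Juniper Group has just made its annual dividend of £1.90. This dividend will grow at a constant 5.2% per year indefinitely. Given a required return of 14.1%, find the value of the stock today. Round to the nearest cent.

D₁ = D₀ × (1 + g) = £1.90 × 1.052 = £1.9988
Growing perpetuity: P = D₁ / (r − g) = £1.9988 / (0.141 − 0.052) = £22.46

£22.46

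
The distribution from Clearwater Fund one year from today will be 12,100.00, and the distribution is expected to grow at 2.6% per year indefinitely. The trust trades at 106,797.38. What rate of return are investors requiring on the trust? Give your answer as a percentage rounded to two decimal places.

P = D₁/(r − g) ⇒ r = D₁/P + g = 12,100.0000/106,797.38 + 0.026 = 0.113299 + 0.026 = 0.139299

13.93%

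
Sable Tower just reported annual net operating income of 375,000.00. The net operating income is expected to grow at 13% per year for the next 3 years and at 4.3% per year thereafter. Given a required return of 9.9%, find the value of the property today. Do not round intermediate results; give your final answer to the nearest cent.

8781906.49

D_1 = 423750.00000
D_2 = 478837.50000
D_3 = 541086.37500
Terminal value at year 3: TV = D_3×(1+g_2)/(r−g_2) = 564353.08913/0.056 = 10077733.73438
P_0 = D_1/(1+r)^1 + D_2/(1+r)^2 + D_3/(1+r)^3 + TV/(1+r)^3
    = 385577.79800 + 396453.96882 + 407636.92882 + 7592237.79924 = 8781906.49488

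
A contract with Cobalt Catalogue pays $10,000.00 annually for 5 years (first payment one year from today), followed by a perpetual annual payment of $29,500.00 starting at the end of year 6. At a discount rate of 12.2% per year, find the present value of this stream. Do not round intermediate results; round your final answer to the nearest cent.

PV of 5-year annuity: $10,000.00 × [1 − (1+0.122)^−5] / 0.122 = 35869.87108
Perpetuity value at year 5: $29,500.00 / 0.122 = 241803.27869
PV of perpetuity: 241803.27869 / (1+0.122)^5 = 135987.15899
Total PV = 35869.87108 + 135987.15899 = 171857.03007

$171857.03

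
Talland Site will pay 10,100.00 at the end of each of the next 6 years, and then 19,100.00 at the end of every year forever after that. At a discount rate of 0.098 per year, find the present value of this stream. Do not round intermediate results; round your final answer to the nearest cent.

PV of 6-year annuity: 10,100.00 × [1 − (1+0.098)^−6] / 0.098 = 44247.15134
Perpetuity value at year 6: 19,100.00 / 0.098 = 194897.95918
PV of perpetuity: 194897.95918 / (1+0.098)^6 = 111222.65319
Total PV = 44247.15134 + 111222.65319 = 155469.80453

155469.80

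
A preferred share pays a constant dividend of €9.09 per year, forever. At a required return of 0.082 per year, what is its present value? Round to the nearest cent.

Level perpetuity: PV = C / r = €9.09 / 0.082 = €110.85

€110.85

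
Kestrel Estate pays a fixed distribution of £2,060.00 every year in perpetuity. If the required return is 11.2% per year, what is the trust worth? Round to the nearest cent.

Level perpetuity: PV = C / r = £2,060.00 / 0.112 = £18,392.86

£18392.86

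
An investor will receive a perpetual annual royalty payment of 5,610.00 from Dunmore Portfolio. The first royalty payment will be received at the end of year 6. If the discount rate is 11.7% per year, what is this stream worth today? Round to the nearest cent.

27574.72

Value at end of year 5: C / r = 5,610.00 / 0.117 = 47,948.7179
Discount to today: PV = 47,948.7179 / (1 + 0.117)^5 = 47,948.7179 / 1.738865 = 27,574.72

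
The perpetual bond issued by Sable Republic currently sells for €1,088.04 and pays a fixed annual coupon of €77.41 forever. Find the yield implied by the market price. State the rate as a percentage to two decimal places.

7.11%

P = C/r ⇒ r = C/P = €77.41/€1,088.04 = 0.071146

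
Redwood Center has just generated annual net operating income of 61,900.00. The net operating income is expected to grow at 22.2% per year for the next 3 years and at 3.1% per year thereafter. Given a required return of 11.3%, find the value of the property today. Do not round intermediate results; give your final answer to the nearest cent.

1254567.90

D_1 = 75641.80000
D_2 = 92434.27960
D_3 = 112954.68967
Terminal value at year 3: TV = D_3×(1+g_2)/(r−g_2) = 116456.28505/0.082 = 1420198.59818
P_0 = D_1/(1+r)^1 + D_2/(1+r)^2 + D_3/(1+r)^3 + TV/(1+r)^3
    = 67962.08446 + 74617.85014 + 81925.43834 + 1030062.52350 = 1254567.89644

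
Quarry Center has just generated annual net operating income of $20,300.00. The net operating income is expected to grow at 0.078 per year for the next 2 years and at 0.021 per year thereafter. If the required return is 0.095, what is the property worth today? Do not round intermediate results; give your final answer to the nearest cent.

$311115.35

D_1 = 21883.40000
D_2 = 23590.30520
Terminal value at year 2: TV = D_2×(1+g_2)/(r−g_2) = 24085.70161/0.074 = 325482.45418
P_0 = D_1/(1+r)^1 + D_2/(1+r)^2 + TV/(1+r)^2
    = 19984.84018 + 19674.57326 + 271455.93643 = 311115.34987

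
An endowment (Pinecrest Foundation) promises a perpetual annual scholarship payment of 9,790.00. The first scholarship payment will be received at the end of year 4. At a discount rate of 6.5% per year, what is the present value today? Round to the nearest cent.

Value at end of year 3: C / r = 9,790.00 / 0.065 = 150,615.3846
Discount to today: PV = 150,615.3846 / (1 + 0.065)^3 = 150,615.3846 / 1.207950 = 124,686.81

124686.81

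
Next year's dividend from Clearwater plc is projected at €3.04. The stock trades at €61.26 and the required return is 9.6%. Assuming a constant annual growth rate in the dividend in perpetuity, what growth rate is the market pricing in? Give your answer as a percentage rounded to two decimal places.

4.64%

P = D₁/(r−g) ⇒ g = r − D₁/P = 0.096 − €3.04/€61.26 = 0.046375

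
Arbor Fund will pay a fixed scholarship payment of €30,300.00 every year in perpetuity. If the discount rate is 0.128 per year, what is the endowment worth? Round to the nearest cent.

€236718.75

Level perpetuity: PV = C / r = €30,300.00 / 0.128 = €236,718.75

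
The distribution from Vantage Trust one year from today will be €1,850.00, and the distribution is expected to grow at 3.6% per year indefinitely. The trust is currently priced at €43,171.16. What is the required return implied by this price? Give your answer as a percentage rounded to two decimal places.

P = D₁/(r − g) ⇒ r = D₁/P + g = €1,850.0000/€43,171.16 + 0.036 = 0.042853 + 0.036 = 0.078853

7.89%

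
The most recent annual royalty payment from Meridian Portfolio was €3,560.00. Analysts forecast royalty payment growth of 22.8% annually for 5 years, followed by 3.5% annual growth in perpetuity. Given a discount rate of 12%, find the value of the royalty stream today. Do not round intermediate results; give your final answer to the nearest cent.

€92347.87

D_1 = 4371.68000
D_2 = 5368.42304
D_3 = 6592.42349
D_4 = 8095.49605
D_5 = 9941.26915
Terminal value at year 5: TV = D_5×(1+g_2)/(r−g_2) = 10289.21357/0.085 = 121049.57140
P_0 = D_1/(1+r)^1 + D_2/(1+r)^2 + D_3/(1+r)^3 + D_4/(1+r)^4 + D_5/(1+r)^5 + TV/(1+r)^5
    = 3903.28571 + 4279.67398 + 4692.35683 + 5144.83409 + 5640.94309 + 68686.77769 = 92347.87140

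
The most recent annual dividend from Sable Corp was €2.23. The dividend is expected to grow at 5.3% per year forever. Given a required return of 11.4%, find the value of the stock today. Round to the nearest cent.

€38.49

D₁ = D₀ × (1 + g) = €2.23 × 1.053 = €2.3482
Growing perpetuity: P = D₁ / (r − g) = €2.3482 / (0.114 − 0.053) = €38.49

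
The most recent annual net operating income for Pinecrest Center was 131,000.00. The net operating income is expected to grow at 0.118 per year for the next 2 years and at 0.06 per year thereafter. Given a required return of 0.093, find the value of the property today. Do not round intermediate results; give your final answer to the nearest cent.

4673629.93

D_1 = 146458.00000
D_2 = 163740.04400
Terminal value at year 2: TV = D_2×(1+g_2)/(r−g_2) = 173564.44664/0.033 = 5259528.68606
P_0 = D_1/(1+r)^1 + D_2/(1+r)^2 + TV/(1+r)^2
    = 133996.34035 + 137061.21547 + 4402572.37570 = 4673629.93152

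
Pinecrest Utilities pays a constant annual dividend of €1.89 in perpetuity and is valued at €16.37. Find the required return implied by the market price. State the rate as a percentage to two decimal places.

P = C/r ⇒ r = C/P = €1.89/€16.37 = 0.115455

11.55%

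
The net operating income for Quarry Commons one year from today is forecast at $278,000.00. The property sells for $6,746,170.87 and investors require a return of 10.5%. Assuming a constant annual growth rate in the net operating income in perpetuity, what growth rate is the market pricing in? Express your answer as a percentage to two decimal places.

6.38%

P = D₁/(r−g) ⇒ g = r − D₁/P = 0.105 − $278,000.00/$6,746,170.87 = 0.063791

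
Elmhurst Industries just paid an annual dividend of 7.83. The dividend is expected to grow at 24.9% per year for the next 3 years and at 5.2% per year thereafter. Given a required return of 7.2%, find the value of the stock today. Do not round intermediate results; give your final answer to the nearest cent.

D_1 = 9.77967
D_2 = 12.21481
D_3 = 15.25629
Terminal value at year 3: TV = D_3×(1+g_2)/(r−g_2) = 16.04962/0.02 = 802.48112
P_0 = D_1/(1+r)^1 + D_2/(1+r)^2 + D_3/(1+r)^3 + TV/(1+r)^3
    = 9.12283 + 10.62911 + 12.38411 + 651.40407 = 683.54011

683.54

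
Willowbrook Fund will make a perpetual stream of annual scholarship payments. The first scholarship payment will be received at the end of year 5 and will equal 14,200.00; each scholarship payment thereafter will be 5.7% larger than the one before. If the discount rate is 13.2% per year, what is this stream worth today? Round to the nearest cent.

Value at end of year 4: C₁ / (r − g) = 14,200.00 / (0.132 − 0.057) = 189,333.3333
Discount to today: PV = 189,333.3333 / (1 + 0.132)^4 = 189,333.3333 / 1.642047 = 115,303.20

115303.20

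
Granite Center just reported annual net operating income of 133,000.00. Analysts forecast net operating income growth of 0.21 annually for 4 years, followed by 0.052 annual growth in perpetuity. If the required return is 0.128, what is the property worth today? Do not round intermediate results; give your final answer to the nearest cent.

D_1 = 160930.00000
D_2 = 194725.30000
D_3 = 235617.61300
D_4 = 285097.31173
Terminal value at year 4: TV = D_4×(1+g_2)/(r−g_2) = 299922.37194/0.076 = 3946346.99921
P_0 = D_1/(1+r)^1 + D_2/(1+r)^2 + D_3/(1+r)^3 + D_4/(1+r)^4 + TV/(1+r)^4
    = 142668.43972 + 153039.72700 + 164164.95538 + 176098.93263 + 2437579.96226 = 3073552.01700

3073552.02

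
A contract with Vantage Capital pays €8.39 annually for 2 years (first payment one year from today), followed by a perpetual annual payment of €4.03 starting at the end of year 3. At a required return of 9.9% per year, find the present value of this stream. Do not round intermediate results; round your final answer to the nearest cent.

€48.28

PV of 2-year annuity: €8.39 × [1 − (1+0.099)^−2] / 0.099 = 14.58072
Perpetuity value at year 2: €4.03 / 0.099 = 40.70707
PV of perpetuity: 40.70707 / (1+0.099)^2 = 33.70346
Total PV = 14.58072 + 33.70346 = 48.28418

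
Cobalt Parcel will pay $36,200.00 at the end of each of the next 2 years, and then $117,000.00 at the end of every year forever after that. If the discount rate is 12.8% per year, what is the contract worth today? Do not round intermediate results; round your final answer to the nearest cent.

$778928.45

PV of 2-year annuity: $36,200.00 × [1 − (1+0.128)^−2] / 0.128 = 60542.72924
Perpetuity value at year 2: $117,000.00 / 0.128 = 914062.50000
PV of perpetuity: 914062.50000 / (1+0.128)^2 = 718385.72318
Total PV = 60542.72924 + 718385.72318 = 778928.45242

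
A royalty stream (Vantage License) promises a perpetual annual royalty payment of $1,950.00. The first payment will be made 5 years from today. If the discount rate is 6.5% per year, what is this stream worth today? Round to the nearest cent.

$23319.69

Value at end of year 4: C / r = $1,950.00 / 0.065 = $30,000.0000
Discount to today: PV = $30,000.0000 / (1 + 0.065)^4 = $30,000.0000 / 1.286466 = $23,319.69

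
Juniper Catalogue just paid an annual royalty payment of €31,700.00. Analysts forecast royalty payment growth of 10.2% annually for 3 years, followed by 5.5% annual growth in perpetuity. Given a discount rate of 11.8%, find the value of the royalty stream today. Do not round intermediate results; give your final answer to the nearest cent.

€600786.32

D_1 = 34933.40000
D_2 = 38496.60680
D_3 = 42423.26069
Terminal value at year 3: TV = D_3×(1+g_2)/(r−g_2) = 44756.54003/0.063 = 710421.27035
P_0 = D_1/(1+r)^1 + D_2/(1+r)^2 + D_3/(1+r)^3 + TV/(1+r)^3
    = 31246.33274 + 30799.15803 + 30358.38296 + 508382.44478 = 600786.31851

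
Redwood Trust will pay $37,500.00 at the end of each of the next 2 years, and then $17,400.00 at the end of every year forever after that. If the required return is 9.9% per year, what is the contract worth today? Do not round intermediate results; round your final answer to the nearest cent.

$210688.74

PV of 2-year annuity: $37,500.00 × [1 − (1+0.099)^−2] / 0.099 = 65170.09011
Perpetuity value at year 2: $17,400.00 / 0.099 = 175757.57576
PV of perpetuity: 175757.57576 / (1+0.099)^2 = 145518.65395
Total PV = 65170.09011 + 145518.65395 = 210688.74405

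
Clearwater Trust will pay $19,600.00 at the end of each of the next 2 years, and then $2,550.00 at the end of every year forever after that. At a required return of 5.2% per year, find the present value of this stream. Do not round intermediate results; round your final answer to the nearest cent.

$80651.79

PV of 2-year annuity: $19,600.00 × [1 − (1+0.052)^−2] / 0.052 = 36341.42463
Perpetuity value at year 2: $2,550.00 / 0.052 = 49038.46154
PV of perpetuity: 49038.46154 / (1+0.052)^2 = 44310.36803
Total PV = 36341.42463 + 44310.36803 = 80651.79266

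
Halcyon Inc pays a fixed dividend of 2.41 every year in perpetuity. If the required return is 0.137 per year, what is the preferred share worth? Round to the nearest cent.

17.59

Level perpetuity: PV = C / r = 2.41 / 0.137 = 17.59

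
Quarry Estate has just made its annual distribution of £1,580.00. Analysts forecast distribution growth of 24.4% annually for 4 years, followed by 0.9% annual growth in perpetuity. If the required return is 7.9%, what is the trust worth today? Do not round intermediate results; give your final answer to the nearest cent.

D_1 = 1965.52000
D_2 = 2445.10688
D_3 = 3041.71296
D_4 = 3783.89092
Terminal value at year 4: TV = D_4×(1+g_2)/(r−g_2) = 3817.94594/0.07 = 54542.08484
P_0 = D_1/(1+r)^1 + D_2/(1+r)^2 + D_3/(1+r)^3 + D_4/(1+r)^4 + TV/(1+r)^4
    = 1821.61260 + 2100.17246 + 2421.32950 + 2791.59769 + 40238.88664 = 49373.59889

£49373.60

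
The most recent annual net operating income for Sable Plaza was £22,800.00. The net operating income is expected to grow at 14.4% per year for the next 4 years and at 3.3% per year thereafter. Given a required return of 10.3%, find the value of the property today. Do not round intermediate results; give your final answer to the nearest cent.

£489345.10

D_1 = 26083.20000
D_2 = 29839.18080
D_3 = 34136.02284
D_4 = 39051.61012
Terminal value at year 4: TV = D_4×(1+g_2)/(r−g_2) = 40340.31326/0.07 = 576290.18939
P_0 = D_1/(1+r)^1 + D_2/(1+r)^2 + D_3/(1+r)^3 + D_4/(1+r)^4 + TV/(1+r)^4
    = 23647.50680 + 24526.51657 + 25438.20032 + 26383.77259 + 389349.10128 = 489345.09758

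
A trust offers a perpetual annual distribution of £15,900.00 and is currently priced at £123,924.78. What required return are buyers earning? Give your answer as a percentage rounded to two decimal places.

P = C/r ⇒ r = C/P = £15,900.00/£123,924.78 = 0.128304

12.83%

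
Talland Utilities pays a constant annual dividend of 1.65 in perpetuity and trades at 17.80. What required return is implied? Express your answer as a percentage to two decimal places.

P = C/r ⇒ r = C/P = 1.65/17.80 = 0.092697

9.27%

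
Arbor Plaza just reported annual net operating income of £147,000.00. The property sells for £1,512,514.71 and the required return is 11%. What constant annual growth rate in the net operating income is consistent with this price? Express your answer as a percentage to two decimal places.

P = D₀(1+g)/(r−g) ⇒ P(r−g) = D₀(1+g) ⇒ g(P+D₀) = P·r − D₀
g = (P·r − D₀)/(P + D₀) = (£1,512,514.71×0.11 − £147,000.00) / (£1,512,514.71 + £147,000.00) = 0.011676

1.17%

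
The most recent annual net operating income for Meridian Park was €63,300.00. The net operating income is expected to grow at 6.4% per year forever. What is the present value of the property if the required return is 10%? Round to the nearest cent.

€1870866.67

D₁ = D₀ × (1 + g) = €63,300.00 × 1.064 = €67,351.2000
Growing perpetuity: P = D₁ / (r − g) = €67,351.2000 / (0.1 − 0.064) = €1,870,866.67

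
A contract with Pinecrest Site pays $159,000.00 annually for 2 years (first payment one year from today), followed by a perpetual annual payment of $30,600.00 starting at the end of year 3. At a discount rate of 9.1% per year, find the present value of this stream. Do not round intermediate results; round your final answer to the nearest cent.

$561827.62

PV of 2-year annuity: $159,000.00 × [1 − (1+0.091)^−2] / 0.091 = 279319.75727
Perpetuity value at year 2: $30,600.00 / 0.091 = 336263.73626
PV of perpetuity: 336263.73626 / (1+0.091)^2 = 282507.85845
Total PV = 279319.75727 + 282507.85845 = 561827.61572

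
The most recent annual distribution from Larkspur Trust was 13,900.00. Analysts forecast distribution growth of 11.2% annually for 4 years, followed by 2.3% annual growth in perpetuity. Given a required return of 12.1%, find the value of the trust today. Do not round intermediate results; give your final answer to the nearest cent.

194988.02

D_1 = 15456.80000
D_2 = 17187.96160
D_3 = 19113.01330
D_4 = 21253.67079
Terminal value at year 4: TV = D_4×(1+g_2)/(r−g_2) = 21742.50522/0.098 = 221862.29813
P_0 = D_1/(1+r)^1 + D_2/(1+r)^2 + D_3/(1+r)^3 + D_4/(1+r)^4 + TV/(1+r)^4
    = 13788.40321 + 13677.70238 + 13567.89032 + 13458.95989 + 140495.06089 = 194988.01670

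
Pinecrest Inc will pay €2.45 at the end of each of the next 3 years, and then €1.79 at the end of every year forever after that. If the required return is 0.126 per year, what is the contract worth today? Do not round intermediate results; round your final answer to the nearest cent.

PV of 3-year annuity: €2.45 × [1 − (1+0.126)^−3] / 0.126 = 5.82434
Perpetuity value at year 3: €1.79 / 0.126 = 14.20635
PV of perpetuity: 14.20635 / (1+0.126)^3 = 9.95101
Total PV = 5.82434 + 9.95101 = 15.77536

€15.78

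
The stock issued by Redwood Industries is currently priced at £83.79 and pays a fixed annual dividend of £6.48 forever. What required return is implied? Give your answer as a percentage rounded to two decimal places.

7.73%

P = C/r ⇒ r = C/P = £6.48/£83.79 = 0.077336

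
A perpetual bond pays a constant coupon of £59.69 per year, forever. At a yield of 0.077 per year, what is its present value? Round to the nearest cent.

£775.19

Level perpetuity: PV = C / r = £59.69 / 0.077 = £775.19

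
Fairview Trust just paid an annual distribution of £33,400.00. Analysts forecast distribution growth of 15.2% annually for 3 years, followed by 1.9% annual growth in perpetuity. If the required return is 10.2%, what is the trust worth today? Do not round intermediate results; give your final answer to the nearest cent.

£578012.05

D_1 = 38476.80000
D_2 = 44325.27360
D_3 = 51062.71519
Terminal value at year 3: TV = D_3×(1+g_2)/(r−g_2) = 52032.90678/0.083 = 626902.49127
P_0 = D_1/(1+r)^1 + D_2/(1+r)^2 + D_3/(1+r)^3 + TV/(1+r)^3
    = 34915.42650 + 36499.61100 + 38155.67321 + 468441.33733 = 578012.04804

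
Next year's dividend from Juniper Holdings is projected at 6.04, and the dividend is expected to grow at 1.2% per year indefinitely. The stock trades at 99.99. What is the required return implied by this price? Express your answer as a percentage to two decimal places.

P = D₁/(r − g) ⇒ r = D₁/P + g = 6.0400/99.99 + 0.012 = 0.060406 + 0.012 = 0.072406

7.24%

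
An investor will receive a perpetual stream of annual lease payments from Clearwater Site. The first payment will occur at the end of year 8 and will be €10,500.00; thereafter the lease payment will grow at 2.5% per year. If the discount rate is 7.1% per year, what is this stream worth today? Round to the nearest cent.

Value at end of year 7: C₁ / (r − g) = €10,500.00 / (0.071 − 0.025) = €228,260.8696
Discount to today: PV = €228,260.8696 / (1 + 0.071)^7 = €228,260.8696 / 1.616316 = €141,222.91

€141222.91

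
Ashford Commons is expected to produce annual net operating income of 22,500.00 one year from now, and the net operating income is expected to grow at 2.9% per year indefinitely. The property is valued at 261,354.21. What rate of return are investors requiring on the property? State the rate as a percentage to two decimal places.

11.51%

P = D₁/(r − g) ⇒ r = D₁/P + g = 22,500.0000/261,354.21 + 0.029 = 0.086090 + 0.029 = 0.115090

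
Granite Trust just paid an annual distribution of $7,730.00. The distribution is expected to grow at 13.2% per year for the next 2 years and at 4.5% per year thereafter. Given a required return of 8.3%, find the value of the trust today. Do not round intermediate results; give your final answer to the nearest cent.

D_1 = 8750.36000
D_2 = 9905.40752
Terminal value at year 2: TV = D_2×(1+g_2)/(r−g_2) = 10351.15086/0.038 = 272398.70680
P_0 = D_1/(1+r)^1 + D_2/(1+r)^2 + TV/(1+r)^2
    = 8079.74146 + 8445.30686 + 232245.93870 = 248770.98702

$248770.99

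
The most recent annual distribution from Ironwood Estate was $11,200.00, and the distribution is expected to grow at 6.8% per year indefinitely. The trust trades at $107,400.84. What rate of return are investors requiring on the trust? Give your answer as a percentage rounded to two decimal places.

17.94%

D₁ = $11,200.00 × 1.068 = $11,961.6000
P = D₁/(r − g) ⇒ r = D₁/P + g = $11,961.6000/$107,400.84 + 0.068 = 0.111373 + 0.068 = 0.179373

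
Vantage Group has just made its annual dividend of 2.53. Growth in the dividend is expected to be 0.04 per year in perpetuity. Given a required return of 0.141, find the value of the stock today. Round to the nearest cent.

26.05

D₁ = D₀ × (1 + g) = 2.53 × 1.04 = 2.6312
Growing perpetuity: P = D₁ / (r − g) = 2.6312 / (0.141 − 0.04) = 26.05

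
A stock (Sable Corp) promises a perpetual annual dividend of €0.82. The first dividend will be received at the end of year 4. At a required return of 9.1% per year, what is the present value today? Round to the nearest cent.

€6.94

Value at end of year 3: C / r = €0.82 / 0.091 = €9.0110
Discount to today: PV = €9.0110 / (1 + 0.091)^3 = €9.0110 / 1.298597 = €6.94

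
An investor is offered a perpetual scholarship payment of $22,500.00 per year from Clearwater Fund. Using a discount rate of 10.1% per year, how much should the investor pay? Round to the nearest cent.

$222772.28

Level perpetuity: PV = C / r = $22,500.00 / 0.101 = $222,772.28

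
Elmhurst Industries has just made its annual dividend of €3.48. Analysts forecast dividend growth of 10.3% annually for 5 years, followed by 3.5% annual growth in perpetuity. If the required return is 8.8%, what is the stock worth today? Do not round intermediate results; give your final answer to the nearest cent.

€90.91

D_1 = 3.83844
D_2 = 4.23380
D_3 = 4.66988
D_4 = 5.15088
D_5 = 5.68142
Terminal value at year 5: TV = D_5×(1+g_2)/(r−g_2) = 5.88027/0.053 = 110.94846
P_0 = D_1/(1+r)^1 + D_2/(1+r)^2 + D_3/(1+r)^3 + D_4/(1+r)^4 + D_5/(1+r)^5 + TV/(1+r)^5
    = 3.52798 + 3.57662 + 3.62593 + 3.67592 + 3.72660 + 72.77409 = 90.90713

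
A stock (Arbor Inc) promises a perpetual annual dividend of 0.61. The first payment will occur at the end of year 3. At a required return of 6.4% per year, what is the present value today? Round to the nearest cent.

Value at end of year 2: C / r = 0.61 / 0.064 = 9.5313
Discount to today: PV = 9.5313 / (1 + 0.064)^2 = 9.5313 / 1.132096 = 8.42

8.42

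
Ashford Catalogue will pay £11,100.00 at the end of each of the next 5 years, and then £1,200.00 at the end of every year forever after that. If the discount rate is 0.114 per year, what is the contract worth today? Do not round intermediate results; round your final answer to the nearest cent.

£46750.49

PV of 5-year annuity: £11,100.00 × [1 − (1+0.114)^−5] / 0.114 = 40614.98332
Perpetuity value at year 5: £1,200.00 / 0.114 = 10526.31579
PV of perpetuity: 10526.31579 / (1+0.114)^5 = 6135.50678
Total PV = 40614.98332 + 6135.50678 = 46750.49010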